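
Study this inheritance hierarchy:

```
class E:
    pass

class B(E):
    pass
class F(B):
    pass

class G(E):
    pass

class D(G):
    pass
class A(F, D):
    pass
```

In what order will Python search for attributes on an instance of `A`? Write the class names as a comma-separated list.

A, F, B, D, G, E, object

L[A] = A + merge(L[F], L[D], [F D])
  take F:  [F B E object] + [D G E object] + [F D]
  take B:  [B E object] + [D G E object] + [D]
  take D:  [E object] + [D G E object] + [D]
  take G:  [E object] + [G E object]
  take E:  [E object] + [E object]
  take object:  [object] + [object]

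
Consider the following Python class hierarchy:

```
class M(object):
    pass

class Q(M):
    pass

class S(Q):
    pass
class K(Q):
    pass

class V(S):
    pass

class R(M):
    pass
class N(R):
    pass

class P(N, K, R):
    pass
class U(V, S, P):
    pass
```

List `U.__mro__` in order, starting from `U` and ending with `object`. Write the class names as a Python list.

L[U] = U + merge(L[V], L[S], L[P], [V S P])
  take V:  [V S Q M object] + [S Q M object] + [P N K R Q M object] + [V S P]
  take S:  [S Q M object] + [S Q M object] + [P N K R Q M object] + [S P]
  take P:  [Q M object] + [Q M object] + [P N K R Q M object] + [P]
  take N:  [Q M object] + [Q M object] + [N K R Q M object]
  take K:  [Q M object] + [Q M object] + [K R Q M object]
  take R:  [Q M object] + [Q M object] + [R Q M object]
  take Q:  [Q M object] + [Q M object] + [Q M object]
  take M:  [M object] + [M object] + [M object]
  take object:  [object] + [object] + [object]

[U, V, S, P, N, K, R, Q, M, object]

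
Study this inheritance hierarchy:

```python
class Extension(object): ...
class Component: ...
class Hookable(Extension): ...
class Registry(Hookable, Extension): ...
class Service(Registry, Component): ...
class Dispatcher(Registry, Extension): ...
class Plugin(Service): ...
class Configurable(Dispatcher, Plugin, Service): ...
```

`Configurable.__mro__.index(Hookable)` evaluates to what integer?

L[Configurable] = Configurable + merge(L[Dispatcher], L[Plugin], L[Service], [Dispatcher Plugin Service])
  take Dispatcher:  [Dispatcher Registry Hookable Extension object] + [Plugin Service Registry Hookable Extension Component object] + [Service Registry Hookable Extension Component object] + [Dispatcher Plugin Service]
  take Plugin:  [Registry Hookable Extension object] + [Plugin Service Registry Hookable Extension Component object] + [Service Registry Hookable Extension Component object] + [Plugin Service]
  take Service:  [Registry Hookable Extension object] + [Service Registry Hookable Extension Component object] + [Service Registry Hookable Extension Component object] + [Service]
  take Registry:  [Registry Hookable Extension object] + [Registry Hookable Extension Component object] + [Registry Hookable Extension Component object]
  take Hookable:  [Hookable Extension object] + [Hookable Extension Component object] + [Hookable Extension Component object]
  take Extension:  [Extension object] + [Extension Component object] + [Extension Component object]
  take Component:  [object] + [Component object] + [Component object]
  take object:  [object] + [object] + [object]
MRO: Configurable Dispatcher Plugin Service Registry Hookable Extension Component object
Hookable sits at index 5.

5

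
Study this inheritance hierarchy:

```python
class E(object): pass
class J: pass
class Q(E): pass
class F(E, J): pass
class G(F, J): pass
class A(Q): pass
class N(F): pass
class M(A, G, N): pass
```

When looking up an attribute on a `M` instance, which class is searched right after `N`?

F

L[M] = M + merge(L[A], L[G], L[N], [A G N])
  take A:  [A Q E object] + [G F E J object] + [N F E J object] + [A G N]
  take Q:  [Q E object] + [G F E J object] + [N F E J object] + [G N]
  take G:  [E object] + [G F E J object] + [N F E J object] + [G N]
  take N:  [E object] + [F E J object] + [N F E J object] + [N]
  take F:  [E object] + [F E J object] + [F E J object]
  take E:  [E object] + [E J object] + [E J object]
  take J:  [object] + [J object] + [J object]
  take object:  [object] + [object] + [object]
MRO: M A Q G N F E J object
N is at position 4; next is F.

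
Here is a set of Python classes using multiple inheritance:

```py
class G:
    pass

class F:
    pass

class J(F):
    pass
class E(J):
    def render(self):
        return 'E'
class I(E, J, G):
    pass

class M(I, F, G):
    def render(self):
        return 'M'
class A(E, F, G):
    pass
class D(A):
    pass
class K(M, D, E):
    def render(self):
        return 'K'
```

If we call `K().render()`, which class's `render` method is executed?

L[K] = K + merge(L[M], L[D], L[E], [M D E])
  take M:  [M I E J F G object] + [D A E J F G object] + [E J F object] + [M D E]
  take I:  [I E J F G object] + [D A E J F G object] + [E J F object] + [D E]
  take D:  [E J F G object] + [D A E J F G object] + [E J F object] + [D E]
  take A:  [E J F G object] + [A E J F G object] + [E J F object] + [E]
  take E:  [E J F G object] + [E J F G object] + [E J F object] + [E]
  take J:  [J F G object] + [J F G object] + [J F object]
  take F:  [F G object] + [F G object] + [F object]
  take G:  [G object] + [G object] + [object]
  take object:  [object] + [object] + [object]
MRO: K M I D A E J F G object
render is defined in: E, K, M. First along the MRO is K.

K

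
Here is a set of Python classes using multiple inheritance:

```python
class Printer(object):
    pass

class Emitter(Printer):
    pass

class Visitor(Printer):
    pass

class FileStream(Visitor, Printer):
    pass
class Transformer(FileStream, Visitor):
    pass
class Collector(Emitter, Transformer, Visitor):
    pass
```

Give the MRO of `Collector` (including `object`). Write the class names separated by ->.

Collector -> Emitter -> Transformer -> FileStream -> Visitor -> Printer -> object

L[Collector] = Collector + merge(L[Emitter], L[Transformer], L[Visitor], [Emitter Transformer Visitor])
  take Emitter:  [Emitter Printer object] + [Transformer FileStream Visitor Printer object] + [Visitor Printer object] + [Emitter Transformer Visitor]
  take Transformer:  [Printer object] + [Transformer FileStream Visitor Printer object] + [Visitor Printer object] + [Transformer Visitor]
  take FileStream:  [Printer object] + [FileStream Visitor Printer object] + [Visitor Printer object] + [Visitor]
  take Visitor:  [Printer object] + [Visitor Printer object] + [Visitor Printer object] + [Visitor]
  take Printer:  [Printer object] + [Printer object] + [Printer object]
  take object:  [object] + [object] + [object]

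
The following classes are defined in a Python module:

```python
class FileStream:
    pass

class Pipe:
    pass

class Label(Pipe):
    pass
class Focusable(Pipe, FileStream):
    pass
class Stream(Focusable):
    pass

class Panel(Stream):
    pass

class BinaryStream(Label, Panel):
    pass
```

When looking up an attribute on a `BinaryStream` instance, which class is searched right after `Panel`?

Stream

L[BinaryStream] = BinaryStream + merge(L[Label], L[Panel], [Label Panel])
  take Label:  [Label Pipe object] + [Panel Stream Focusable Pipe FileStream object] + [Label Panel]
  take Panel:  [Pipe object] + [Panel Stream Focusable Pipe FileStream object] + [Panel]
  take Stream:  [Pipe object] + [Stream Focusable Pipe FileStream object]
  take Focusable:  [Pipe object] + [Focusable Pipe FileStream object]
  take Pipe:  [Pipe object] + [Pipe FileStream object]
  take FileStream:  [object] + [FileStream object]
  take object:  [object] + [object]
MRO: BinaryStream Label Panel Stream Focusable Pipe FileStream object
Panel is at position 2; next is Stream.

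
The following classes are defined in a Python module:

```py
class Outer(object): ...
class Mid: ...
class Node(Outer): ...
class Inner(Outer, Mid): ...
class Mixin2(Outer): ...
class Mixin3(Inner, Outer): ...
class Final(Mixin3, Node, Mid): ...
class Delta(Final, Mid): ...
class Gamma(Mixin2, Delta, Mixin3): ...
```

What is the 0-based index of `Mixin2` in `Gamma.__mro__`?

1

L[Gamma] = Gamma + merge(L[Mixin2], L[Delta], L[Mixin3], [Mixin2 Delta Mixin3])
  take Mixin2:  [Mixin2 Outer object] + [Delta Final Mixin3 Inner Node Outer Mid object] + [Mixin3 Inner Outer Mid object] + [Mixin2 Delta Mixin3]
  take Delta:  [Outer object] + [Delta Final Mixin3 Inner Node Outer Mid object] + [Mixin3 Inner Outer Mid object] + [Delta Mixin3]
  take Final:  [Outer object] + [Final Mixin3 Inner Node Outer Mid object] + [Mixin3 Inner Outer Mid object] + [Mixin3]
  take Mixin3:  [Outer object] + [Mixin3 Inner Node Outer Mid object] + [Mixin3 Inner Outer Mid object] + [Mixin3]
  take Inner:  [Outer object] + [Inner Node Outer Mid object] + [Inner Outer Mid object]
  take Node:  [Outer object] + [Node Outer Mid object] + [Outer Mid object]
  take Outer:  [Outer object] + [Outer Mid object] + [Outer Mid object]
  take Mid:  [object] + [Mid object] + [Mid object]
  take object:  [object] + [object] + [object]
MRO: Gamma Mixin2 Delta Final Mixin3 Inner Node Outer Mid object
Mixin2 sits at index 1.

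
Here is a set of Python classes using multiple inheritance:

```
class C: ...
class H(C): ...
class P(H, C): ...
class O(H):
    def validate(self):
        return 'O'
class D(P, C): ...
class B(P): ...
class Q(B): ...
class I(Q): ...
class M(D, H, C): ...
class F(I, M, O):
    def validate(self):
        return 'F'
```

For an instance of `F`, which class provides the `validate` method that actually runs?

L[F] = F + merge(L[I], L[M], L[O], [I M O])
  take I:  [I Q B P H C object] + [M D P H C object] + [O H C object] + [I M O]
  take Q:  [Q B P H C object] + [M D P H C object] + [O H C object] + [M O]
  take B:  [B P H C object] + [M D P H C object] + [O H C object] + [M O]
  take M:  [P H C object] + [M D P H C object] + [O H C object] + [M O]
  take D:  [P H C object] + [D P H C object] + [O H C object] + [O]
  take P:  [P H C object] + [P H C object] + [O H C object] + [O]
  take O:  [H C object] + [H C object] + [O H C object] + [O]
  take H:  [H C object] + [H C object] + [H C object]
  take C:  [C object] + [C object] + [C object]
  take object:  [object] + [object] + [object]
MRO: F I Q B M D P O H C object
validate is defined in: F, O. First along the MRO is F.

F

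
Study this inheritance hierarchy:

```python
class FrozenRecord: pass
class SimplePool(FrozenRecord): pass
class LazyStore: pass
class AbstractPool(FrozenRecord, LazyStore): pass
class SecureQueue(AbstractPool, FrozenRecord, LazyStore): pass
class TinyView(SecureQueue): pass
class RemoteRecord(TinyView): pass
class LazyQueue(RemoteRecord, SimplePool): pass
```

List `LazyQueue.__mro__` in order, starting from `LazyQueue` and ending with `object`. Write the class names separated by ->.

L[LazyQueue] = LazyQueue + merge(L[RemoteRecord], L[SimplePool], [RemoteRecord SimplePool])
  take RemoteRecord:  [RemoteRecord TinyView SecureQueue AbstractPool FrozenRecord LazyStore object] + [SimplePool FrozenRecord object] + [RemoteRecord SimplePool]
  take TinyView:  [TinyView SecureQueue AbstractPool FrozenRecord LazyStore object] + [SimplePool FrozenRecord object] + [SimplePool]
  take SecureQueue:  [SecureQueue AbstractPool FrozenRecord LazyStore object] + [SimplePool FrozenRecord object] + [SimplePool]
  take AbstractPool:  [AbstractPool FrozenRecord LazyStore object] + [SimplePool FrozenRecord object] + [SimplePool]
  take SimplePool:  [FrozenRecord LazyStore object] + [SimplePool FrozenRecord object] + [SimplePool]
  take FrozenRecord:  [FrozenRecord LazyStore object] + [FrozenRecord object]
  take LazyStore:  [LazyStore object] + [object]
  take object:  [object] + [object]

LazyQueue -> RemoteRecord -> TinyView -> SecureQueue -> AbstractPool -> SimplePool -> FrozenRecord -> LazyStore -> object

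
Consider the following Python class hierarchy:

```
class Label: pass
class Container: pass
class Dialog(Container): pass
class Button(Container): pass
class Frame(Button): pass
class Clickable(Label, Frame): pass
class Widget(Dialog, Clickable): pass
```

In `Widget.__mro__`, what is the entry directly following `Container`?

object

L[Widget] = Widget + merge(L[Dialog], L[Clickable], [Dialog Clickable])
  take Dialog:  [Dialog Container object] + [Clickable Label Frame Button Container object] + [Dialog Clickable]
  take Clickable:  [Container object] + [Clickable Label Frame Button Container object] + [Clickable]
  take Label:  [Container object] + [Label Frame Button Container object]
  take Frame:  [Container object] + [Frame Button Container object]
  take Button:  [Container object] + [Button Container object]
  take Container:  [Container object] + [Container object]
  take object:  [object] + [object]
MRO: Widget Dialog Clickable Label Frame Button Container object
Container is at position 6; next is object.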